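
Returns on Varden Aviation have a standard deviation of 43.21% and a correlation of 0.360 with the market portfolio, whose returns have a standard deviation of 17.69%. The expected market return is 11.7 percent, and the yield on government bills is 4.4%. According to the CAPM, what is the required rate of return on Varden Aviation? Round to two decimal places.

10.82%

β = ρ × σ_i / σ_m = 0.360 × 43.21% / 17.69% = 0.8793
MRP = 11.7% − 4.4% = 7.30%
E(R) = 4.4% + 0.8793 × 7.3% = 10.82%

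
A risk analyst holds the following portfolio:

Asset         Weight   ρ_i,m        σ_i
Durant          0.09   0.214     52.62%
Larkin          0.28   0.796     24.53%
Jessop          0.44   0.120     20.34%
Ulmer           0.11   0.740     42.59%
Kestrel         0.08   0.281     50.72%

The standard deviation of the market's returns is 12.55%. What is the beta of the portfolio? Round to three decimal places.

β_Durant = 0.214 × 52.62% / 12.55% = 0.8973
β_Larkin = 0.796 × 24.53% / 12.55% = 1.5558
β_Jessop = 0.120 × 20.34% / 12.55% = 0.1945
β_Ulmer = 0.740 × 42.59% / 12.55% = 2.5113
β_Kestrel = 0.281 × 50.72% / 12.55% = 1.1356
β_P = Σ w_i β_i = 0.09×0.8973 + 0.28×1.5558 + 0.44×0.1945 + 0.11×2.5113 + 0.08×1.1356 = 0.9691

0.969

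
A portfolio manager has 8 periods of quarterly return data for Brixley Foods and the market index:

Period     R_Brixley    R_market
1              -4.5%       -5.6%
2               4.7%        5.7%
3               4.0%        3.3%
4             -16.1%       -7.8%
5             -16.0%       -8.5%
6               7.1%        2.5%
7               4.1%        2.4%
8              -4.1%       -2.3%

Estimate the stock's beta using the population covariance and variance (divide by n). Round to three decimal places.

Mean R_i = (-4.5 + 4.7 + 4.0 − 16.1 − 16.0 + 7.1 + 4.1 − 4.1) / 8 = -2.6000%
Mean R_m = (-5.6 + 5.7 + 3.3 − 7.8 − 8.5 + 2.5 + 2.4 − 2.3) / 8 = -1.2875%
Σ(R_i − R̄_i)(R_m − R̄_m) = 337.0100  ⇒  Cov = 337.0100 / 8 = 42.1263
Σ(R_m − R̄_m)² = 211.8688  ⇒  Var(R_m) = 211.8688 / 8 = 26.4836
β = Cov / Var(R_m) = 42.1263 / 26.4836 = 1.5907

1.591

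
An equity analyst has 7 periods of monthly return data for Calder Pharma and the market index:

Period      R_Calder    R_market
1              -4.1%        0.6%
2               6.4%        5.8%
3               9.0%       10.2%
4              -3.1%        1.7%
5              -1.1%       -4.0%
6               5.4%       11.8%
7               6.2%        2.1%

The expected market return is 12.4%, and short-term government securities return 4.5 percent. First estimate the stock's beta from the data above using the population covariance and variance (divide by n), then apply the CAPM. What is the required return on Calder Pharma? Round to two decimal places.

Mean R_i = (-4.1 + 6.4 + 9.0 − 3.1 − 1.1 + 5.4 + 6.2) / 7 = 2.6714%
Mean R_m = (0.6 + 5.8 + 10.2 + 1.7 − 4.0 + 11.8 + 2.1) / 7 = 4.0286%
Σ(R_i − R̄_i)(R_m − R̄_m) = 126.9957  ⇒  Cov = 126.9957 / 7 = 18.1422
Σ(R_m − R̄_m)² = 186.9743  ⇒  Var(R_m) = 186.9743 / 7 = 26.7106
β = Cov / Var(R_m) = 18.1422 / 26.7106 = 0.6792
MRP = 12.4% − 4.5% = 7.90%
E(R) = R_f + β × MRP = 4.5% + 0.6792 × 7.9% = 9.87%

9.87%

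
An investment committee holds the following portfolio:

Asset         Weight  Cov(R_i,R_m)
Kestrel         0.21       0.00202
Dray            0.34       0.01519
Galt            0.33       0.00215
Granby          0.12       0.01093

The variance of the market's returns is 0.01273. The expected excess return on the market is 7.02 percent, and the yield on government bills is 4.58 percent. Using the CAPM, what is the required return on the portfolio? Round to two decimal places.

8.78%

β_Kestrel = 0.00202 / 0.01273 = 0.1587
β_Dray = 0.01519 / 0.01273 = 1.1932
β_Galt = 0.00215 / 0.01273 = 0.1689
β_Granby = 0.01093 / 0.01273 = 0.8586
β_P = Σ w_i β_i = 0.21×0.1587 + 0.34×1.1932 + 0.33×0.1689 + 0.12×0.8586 = 0.5978
E(R_P) = R_f + β_P × MRP = 4.58% + 0.5978 × 7.02% = 8.78%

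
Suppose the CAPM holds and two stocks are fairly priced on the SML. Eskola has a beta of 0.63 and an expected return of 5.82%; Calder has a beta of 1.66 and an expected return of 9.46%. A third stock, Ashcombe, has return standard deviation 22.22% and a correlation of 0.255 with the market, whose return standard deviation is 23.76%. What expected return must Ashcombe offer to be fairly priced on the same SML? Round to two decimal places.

MRP = (9.46% − 5.82%) / (1.66 − 0.63) = 3.5340%
R_f = 5.82% − 0.63 × 3.5340% = 3.5936%
β_Ashcombe = ρ·σ_i/σ_m = 0.255 × 22.22 / 23.76 = 0.2385
E(R_Ashcombe) = R_f + β × MRP = 3.5936% + 0.2385 × 3.5340% = 4.44%

4.44%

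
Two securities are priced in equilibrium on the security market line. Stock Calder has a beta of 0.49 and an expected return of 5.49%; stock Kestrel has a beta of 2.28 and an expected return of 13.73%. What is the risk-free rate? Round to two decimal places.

3.23%

Both satisfy E(R) = R_f + β·MRP, so the slope of the SML is
MRP = (13.73% − 5.49%) / (2.28 − 0.49) = 8.24% / 1.79 = 4.6034%
R_f = E(R_Calder) − β_Calder·MRP = 5.49% − 0.49 × 4.6034% = 3.2343%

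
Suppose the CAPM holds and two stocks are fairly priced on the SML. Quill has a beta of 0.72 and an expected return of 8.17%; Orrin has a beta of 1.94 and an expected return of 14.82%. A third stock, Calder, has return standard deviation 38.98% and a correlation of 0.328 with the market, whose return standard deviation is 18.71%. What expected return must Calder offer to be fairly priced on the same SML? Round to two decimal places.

7.97%

MRP = (14.82% − 8.17%) / (1.94 − 0.72) = 5.4508%
R_f = 8.17% − 0.72 × 5.4508% = 4.2454%
β_Calder = ρ·σ_i/σ_m = 0.328 × 38.98 / 18.71 = 0.6833
E(R_Calder) = R_f + β × MRP = 4.2454% + 0.6833 × 5.4508% = 7.97%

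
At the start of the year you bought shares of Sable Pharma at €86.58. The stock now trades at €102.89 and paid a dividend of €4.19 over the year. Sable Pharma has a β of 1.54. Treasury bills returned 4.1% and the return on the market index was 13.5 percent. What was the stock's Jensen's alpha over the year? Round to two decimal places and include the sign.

Realised HPR = (P1 + D1 − P0) / P0 = (102.89 + 4.19 − 86.58) / 86.58 = 20.50 / 86.58 = 23.6775%
MRP = 13.5% − 4.1% = 9.40%
CAPM required = R_f + β·MRP = 4.1% + 1.54 × 9.4% = 18.5760%
α = realised − required = 23.6775% − 18.5760% = +5.10%

+5.10%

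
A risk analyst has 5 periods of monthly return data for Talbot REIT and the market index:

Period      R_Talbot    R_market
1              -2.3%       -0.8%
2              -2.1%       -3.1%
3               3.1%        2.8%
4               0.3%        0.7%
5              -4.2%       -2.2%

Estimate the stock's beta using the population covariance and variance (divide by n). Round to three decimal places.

Mean R_i = (-2.3 − 2.1 + 3.1 + 0.3 − 4.2) / 5 = -1.0400%
Mean R_m = (-0.8 − 3.1 + 2.8 + 0.7 − 2.2) / 5 = -0.5200%
Σ(R_i − R̄_i)(R_m − R̄_m) = 23.7760  ⇒  Cov = 23.7760 / 5 = 4.7552
Σ(R_m − R̄_m)² = 22.0680  ⇒  Var(R_m) = 22.0680 / 5 = 4.4136
β = Cov / Var(R_m) = 4.7552 / 4.4136 = 1.0774

1.077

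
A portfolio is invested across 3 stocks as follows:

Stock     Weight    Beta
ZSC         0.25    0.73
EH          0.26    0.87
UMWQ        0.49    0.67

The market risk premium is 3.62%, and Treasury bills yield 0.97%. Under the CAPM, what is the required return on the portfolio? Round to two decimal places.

β_P = Σ w_i β_i = 0.25×0.73 + 0.26×0.87 + 0.49×0.67 = 0.7370
E(R_P) = R_f + β_P × MRP = 0.97% + 0.7370 × 3.62% = 3.64%

3.64%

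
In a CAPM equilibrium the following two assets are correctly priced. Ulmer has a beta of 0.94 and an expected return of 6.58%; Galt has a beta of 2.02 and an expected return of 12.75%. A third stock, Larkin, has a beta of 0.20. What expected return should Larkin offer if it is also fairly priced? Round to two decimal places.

2.35%

MRP (SML slope) = (12.75% − 6.58%) / (2.02 − 0.94) = 6.17% / 1.08 = 5.7130%
R_f (intercept) = 6.58% − 0.94 × 5.7130% = 1.2098%
E(R_Larkin) = R_f + β × MRP = 1.2098% + 0.20 × 5.7130% = 2.35%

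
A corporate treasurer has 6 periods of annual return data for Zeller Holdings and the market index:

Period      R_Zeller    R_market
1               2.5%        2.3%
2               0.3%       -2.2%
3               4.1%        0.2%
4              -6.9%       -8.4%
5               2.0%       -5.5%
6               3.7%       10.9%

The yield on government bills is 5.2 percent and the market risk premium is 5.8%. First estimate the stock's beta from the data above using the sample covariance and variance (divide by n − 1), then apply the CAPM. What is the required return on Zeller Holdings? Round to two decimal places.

7.63%

Mean R_i = (2.5 + 0.3 + 4.1 − 6.9 + 2.0 + 3.7) / 6 = 0.9500%
Mean R_m = (2.3 − 2.2 + 0.2 − 8.4 − 5.5 + 10.9) / 6 = -0.4500%
Σ(R_i − R̄_i)(R_m − R̄_m) = 95.7650  ⇒  Cov = 95.7650 / 5 = 19.1530
Σ(R_m − R̄_m)² = 228.5750  ⇒  Var(R_m) = 228.5750 / 5 = 45.7150
β = Cov / Var(R_m) = 19.1530 / 45.7150 = 0.4190
E(R) = R_f + β × MRP = 5.2% + 0.4190 × 5.8% = 7.63%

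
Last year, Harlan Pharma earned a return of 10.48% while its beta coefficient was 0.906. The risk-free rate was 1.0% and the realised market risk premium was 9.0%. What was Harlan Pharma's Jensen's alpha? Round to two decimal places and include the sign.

CAPM benchmark = R_f + β(R_m − R_f) = 1.0% + 0.906 × 9.0% = 9.1540%
α = actual − benchmark = 10.48% − 9.1540% = +1.33%

+1.33%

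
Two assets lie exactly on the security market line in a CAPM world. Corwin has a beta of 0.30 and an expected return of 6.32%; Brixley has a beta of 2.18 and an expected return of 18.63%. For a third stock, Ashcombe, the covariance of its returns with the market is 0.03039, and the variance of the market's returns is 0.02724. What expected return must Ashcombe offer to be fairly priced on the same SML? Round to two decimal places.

11.66%

MRP = (18.63% − 6.32%) / (2.18 − 0.30) = 6.5479%
R_f = 6.32% − 0.30 × 6.5479% = 4.3556%
β_Ashcombe = Cov / Var(R_m) = 0.03039 / 0.02724 = 1.1156
E(R_Ashcombe) = R_f + β × MRP = 4.3556% + 1.1156 × 6.5479% = 11.66%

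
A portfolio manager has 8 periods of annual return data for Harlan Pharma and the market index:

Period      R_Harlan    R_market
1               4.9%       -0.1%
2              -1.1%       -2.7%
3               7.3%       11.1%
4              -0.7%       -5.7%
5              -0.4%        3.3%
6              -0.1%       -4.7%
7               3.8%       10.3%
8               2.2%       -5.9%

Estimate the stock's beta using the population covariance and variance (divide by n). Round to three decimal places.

Mean R_i = (4.9 − 1.1 + 7.3 − 0.7 − 0.4 − 0.1 + 3.8 + 2.2) / 8 = 1.9875%
Mean R_m = (-0.1 − 2.7 + 11.1 − 5.7 + 3.3 − 4.7 + 10.3 − 5.9) / 8 = 0.7000%
Σ(R_i − R̄_i)(R_m − R̄_m) = 101.6800  ⇒  Cov = 101.6800 / 8 = 12.7100
Σ(R_m − R̄_m)² = 332.9600  ⇒  Var(R_m) = 332.9600 / 8 = 41.6200
β = Cov / Var(R_m) = 12.7100 / 41.6200 = 0.3054

0.305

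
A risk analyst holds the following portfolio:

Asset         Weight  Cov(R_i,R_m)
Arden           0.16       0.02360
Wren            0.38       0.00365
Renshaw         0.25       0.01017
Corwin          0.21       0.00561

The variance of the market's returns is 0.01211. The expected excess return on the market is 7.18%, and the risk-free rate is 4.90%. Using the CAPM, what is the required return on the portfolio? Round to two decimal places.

10.17%

β_Arden = 0.02360 / 0.01211 = 1.9488
β_Wren = 0.00365 / 0.01211 = 0.3014
β_Renshaw = 0.01017 / 0.01211 = 0.8398
β_Corwin = 0.00561 / 0.01211 = 0.4633
β_P = Σ w_i β_i = 0.16×1.9488 + 0.38×0.3014 + 0.25×0.8398 + 0.21×0.4633 = 0.7336
E(R_P) = R_f + β_P × MRP = 4.90% + 0.7336 × 7.18% = 10.17%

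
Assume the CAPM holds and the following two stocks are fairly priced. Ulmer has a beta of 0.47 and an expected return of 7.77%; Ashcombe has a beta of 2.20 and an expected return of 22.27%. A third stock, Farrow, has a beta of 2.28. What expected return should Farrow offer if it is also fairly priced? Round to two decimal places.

22.94%

MRP (SML slope) = (22.27% − 7.77%) / (2.20 − 0.47) = 14.50% / 1.73 = 8.3815%
R_f (intercept) = 7.77% − 0.47 × 8.3815% = 3.8307%
E(R_Farrow) = R_f + β × MRP = 3.8307% + 2.28 × 8.3815% = 22.94%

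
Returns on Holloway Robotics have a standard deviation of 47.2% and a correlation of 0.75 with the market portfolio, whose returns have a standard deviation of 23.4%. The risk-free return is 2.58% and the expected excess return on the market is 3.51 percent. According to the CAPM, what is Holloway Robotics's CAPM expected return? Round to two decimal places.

7.89%

β = ρ × σ_i / σ_m = 0.75 × 47.2% / 23.4% = 1.5128
E(R) = 2.58% + 1.5128 × 3.51% = 7.89%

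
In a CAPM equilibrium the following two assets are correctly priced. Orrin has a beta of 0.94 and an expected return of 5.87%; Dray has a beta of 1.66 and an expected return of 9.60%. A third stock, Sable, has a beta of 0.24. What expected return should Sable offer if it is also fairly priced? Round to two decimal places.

MRP (SML slope) = (9.60% − 5.87%) / (1.66 − 0.94) = 3.73% / 0.72 = 5.1806%
R_f (intercept) = 5.87% − 0.94 × 5.1806% = 1.0002%
E(R_Sable) = R_f + β × MRP = 1.0002% + 0.24 × 5.1806% = 2.24%

2.24%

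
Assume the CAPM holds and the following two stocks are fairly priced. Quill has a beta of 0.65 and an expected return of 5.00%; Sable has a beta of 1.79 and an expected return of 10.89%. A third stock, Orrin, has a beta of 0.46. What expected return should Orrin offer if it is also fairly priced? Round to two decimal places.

4.02%

MRP (SML slope) = (10.89% − 5.00%) / (1.79 − 0.65) = 5.89% / 1.14 = 5.1667%
R_f (intercept) = 5.00% − 0.65 × 5.1667% = 1.6416%
E(R_Orrin) = R_f + β × MRP = 1.6416% + 0.46 × 5.1667% = 4.02%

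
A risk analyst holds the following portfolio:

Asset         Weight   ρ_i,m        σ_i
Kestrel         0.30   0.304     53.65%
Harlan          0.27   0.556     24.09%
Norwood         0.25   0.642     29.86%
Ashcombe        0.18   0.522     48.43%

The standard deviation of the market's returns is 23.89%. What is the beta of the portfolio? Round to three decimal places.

β_Kestrel = 0.304 × 53.65% / 23.89% = 0.6827
β_Harlan = 0.556 × 24.09% / 23.89% = 0.5607
β_Norwood = 0.642 × 29.86% / 23.89% = 0.8024
β_Ashcombe = 0.522 × 48.43% / 23.89% = 1.0582
β_P = Σ w_i β_i = 0.30×0.6827 + 0.27×0.5607 + 0.25×0.8024 + 0.18×1.0582 = 0.7473

0.747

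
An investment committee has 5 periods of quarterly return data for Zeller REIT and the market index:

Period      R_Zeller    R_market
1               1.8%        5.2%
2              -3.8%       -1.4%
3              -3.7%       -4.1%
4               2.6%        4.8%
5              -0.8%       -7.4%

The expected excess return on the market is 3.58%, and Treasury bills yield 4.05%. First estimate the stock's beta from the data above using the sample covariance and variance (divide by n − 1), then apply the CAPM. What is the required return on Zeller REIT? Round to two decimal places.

5.40%

Mean R_i = (1.8 − 3.8 − 3.7 + 2.6 − 0.8) / 5 = -0.7800%
Mean R_m = (5.2 − 1.4 − 4.1 + 4.8 − 7.4) / 5 = -0.5800%
Σ(R_i − R̄_i)(R_m − R̄_m) = 45.9880  ⇒  Cov = 45.9880 / 4 = 11.4970
Σ(R_m − R̄_m)² = 121.9280  ⇒  Var(R_m) = 121.9280 / 4 = 30.4820
β = Cov / Var(R_m) = 11.4970 / 30.4820 = 0.3772
E(R) = R_f + β × MRP = 4.05% + 0.3772 × 3.58% = 5.40%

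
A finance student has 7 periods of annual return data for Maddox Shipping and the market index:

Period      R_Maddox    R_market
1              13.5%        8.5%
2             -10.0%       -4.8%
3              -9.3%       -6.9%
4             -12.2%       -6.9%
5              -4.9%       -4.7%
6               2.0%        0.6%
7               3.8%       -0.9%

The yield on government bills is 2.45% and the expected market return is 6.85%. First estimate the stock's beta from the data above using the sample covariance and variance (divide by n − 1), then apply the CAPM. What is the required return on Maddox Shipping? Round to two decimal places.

9.61%

Mean R_i = (13.5 − 10.0 − 9.3 − 12.2 − 4.9 + 2.0 + 3.8) / 7 = -2.4429%
Mean R_m = (8.5 − 4.8 − 6.9 − 6.9 − 4.7 + 0.6 − 0.9) / 7 = -2.1571%
Σ(R_i − R̄_i)(R_m − R̄_m) = 295.0229  ⇒  Cov = 295.0229 / 6 = 49.1705
Σ(R_m − R̄_m)² = 181.1971  ⇒  Var(R_m) = 181.1971 / 6 = 30.1995
β = Cov / Var(R_m) = 49.1705 / 30.1995 = 1.6282
MRP = 6.85% − 2.45% = 4.40%
E(R) = R_f + β × MRP = 2.45% + 1.6282 × 4.40% = 9.61%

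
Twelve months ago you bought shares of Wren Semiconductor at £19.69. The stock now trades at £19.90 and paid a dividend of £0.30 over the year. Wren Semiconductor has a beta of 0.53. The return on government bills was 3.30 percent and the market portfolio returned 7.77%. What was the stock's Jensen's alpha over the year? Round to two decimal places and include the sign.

Realised HPR = (P1 + D1 − P0) / P0 = (19.90 + 0.30 − 19.69) / 19.69 = 0.51 / 19.69 = 2.5901%
MRP = 7.77% − 3.30% = 4.47%
CAPM required = R_f + β·MRP = 3.30% + 0.53 × 4.47% = 5.6691%
α = realised − required = 2.5901% − 5.6691% = -3.08%

-3.08%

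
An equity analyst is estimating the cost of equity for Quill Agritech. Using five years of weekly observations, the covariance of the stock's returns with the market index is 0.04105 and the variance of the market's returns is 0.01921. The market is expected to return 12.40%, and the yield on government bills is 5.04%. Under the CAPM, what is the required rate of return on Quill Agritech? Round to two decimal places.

β = Cov(R_i, R_m) / Var(R_m) = 0.04105 / 0.01921 = 2.1369
MRP = 12.40% − 5.04% = 7.36%
E(R) = R_f + β × MRP = 5.04% + 2.1369 × 7.36% = 20.77%

20.77%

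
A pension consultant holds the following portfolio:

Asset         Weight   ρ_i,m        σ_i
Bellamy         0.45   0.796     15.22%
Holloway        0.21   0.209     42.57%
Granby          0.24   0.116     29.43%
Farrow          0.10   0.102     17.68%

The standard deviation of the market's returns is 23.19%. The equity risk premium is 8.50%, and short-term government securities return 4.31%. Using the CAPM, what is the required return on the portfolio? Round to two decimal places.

β_Bellamy = 0.796 × 15.22% / 23.19% = 0.5224
β_Holloway = 0.209 × 42.57% / 23.19% = 0.3837
β_Granby = 0.116 × 29.43% / 23.19% = 0.1472
β_Farrow = 0.102 × 17.68% / 23.19% = 0.0778
β_P = Σ w_i β_i = 0.45×0.5224 + 0.21×0.3837 + 0.24×0.1472 + 0.10×0.0778 = 0.3588
E(R_P) = R_f + β_P × MRP = 4.31% + 0.3588 × 8.50% = 7.36%

7.36%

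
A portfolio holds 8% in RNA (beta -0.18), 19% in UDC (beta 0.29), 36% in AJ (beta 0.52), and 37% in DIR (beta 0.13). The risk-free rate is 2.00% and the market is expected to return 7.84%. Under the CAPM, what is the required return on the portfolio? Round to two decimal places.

β_P = Σ w_i β_i = 0.08×-0.18 + 0.19×0.29 + 0.36×0.52 + 0.37×0.13 = 0.2760
MRP = 7.84% − 2.00% = 5.84%
E(R_P) = R_f + β_P × MRP = 2.00% + 0.2760 × 5.84% = 3.61%

3.61%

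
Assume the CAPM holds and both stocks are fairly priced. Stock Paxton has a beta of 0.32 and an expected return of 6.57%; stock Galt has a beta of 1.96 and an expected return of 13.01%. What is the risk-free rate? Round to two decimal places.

5.31%

Both satisfy E(R) = R_f + β·MRP, so the slope of the SML is
MRP = (13.01% − 6.57%) / (1.96 − 0.32) = 6.44% / 1.64 = 3.9268%
R_f = E(R_Paxton) − β_Paxton·MRP = 6.57% − 0.32 × 3.9268% = 5.3134%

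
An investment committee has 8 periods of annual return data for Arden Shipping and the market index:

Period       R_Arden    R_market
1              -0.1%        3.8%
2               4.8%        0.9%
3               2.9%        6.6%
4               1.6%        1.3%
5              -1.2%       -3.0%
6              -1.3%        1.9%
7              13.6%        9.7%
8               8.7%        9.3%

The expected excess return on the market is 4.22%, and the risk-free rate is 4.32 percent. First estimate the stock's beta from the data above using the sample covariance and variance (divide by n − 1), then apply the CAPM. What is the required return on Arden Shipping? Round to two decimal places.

8.27%

Mean R_i = (-0.1 + 4.8 + 2.9 + 1.6 − 1.2 − 1.3 + 13.6 + 8.7) / 8 = 3.6250%
Mean R_m = (3.8 + 0.9 + 6.6 + 1.3 − 3.0 + 1.9 + 9.7 + 9.3) / 8 = 3.8125%
Σ(R_i − R̄_i)(R_m − R̄_m) = 128.5575  ⇒  Cov = 128.5575 / 7 = 18.3654
Σ(R_m − R̄_m)² = 137.4088  ⇒  Var(R_m) = 137.4088 / 7 = 19.6298
β = Cov / Var(R_m) = 18.3654 / 19.6298 = 0.9356
E(R) = R_f + β × MRP = 4.32% + 0.9356 × 4.22% = 8.27%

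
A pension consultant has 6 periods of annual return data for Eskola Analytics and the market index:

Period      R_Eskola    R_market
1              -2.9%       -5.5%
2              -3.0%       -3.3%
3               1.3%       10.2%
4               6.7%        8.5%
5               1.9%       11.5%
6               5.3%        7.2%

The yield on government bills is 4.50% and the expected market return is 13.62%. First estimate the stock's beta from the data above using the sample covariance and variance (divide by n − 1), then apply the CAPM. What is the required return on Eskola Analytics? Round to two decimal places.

Mean R_i = (-2.9 − 3.0 + 1.3 + 6.7 + 1.9 + 5.3) / 6 = 1.5500%
Mean R_m = (-5.5 − 3.3 + 10.2 + 8.5 + 11.5 + 7.2) / 6 = 4.7667%
Σ(R_i − R̄_i)(R_m − R̄_m) = 111.7400  ⇒  Cov = 111.7400 / 5 = 22.3480
Σ(R_m − R̄_m)² = 265.1933  ⇒  Var(R_m) = 265.1933 / 5 = 53.0387
β = Cov / Var(R_m) = 22.3480 / 53.0387 = 0.4214
MRP = 13.62% − 4.50% = 9.12%
E(R) = R_f + β × MRP = 4.50% + 0.4214 × 9.12% = 8.34%

8.34%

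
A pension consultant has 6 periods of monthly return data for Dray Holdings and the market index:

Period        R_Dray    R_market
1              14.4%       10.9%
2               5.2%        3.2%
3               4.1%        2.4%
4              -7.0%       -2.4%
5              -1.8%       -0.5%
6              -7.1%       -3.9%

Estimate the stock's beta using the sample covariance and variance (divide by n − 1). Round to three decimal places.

Mean R_i = (14.4 + 5.2 + 4.1 − 7.0 − 1.8 − 7.1) / 6 = 1.3000%
Mean R_m = (10.9 + 3.2 + 2.4 − 2.4 − 0.5 − 3.9) / 6 = 1.6167%
Σ(R_i − R̄_i)(R_m − R̄_m) = 216.2200  ⇒  Cov = 216.2200 / 5 = 43.2440
Σ(R_m − R̄_m)² = 140.3483  ⇒  Var(R_m) = 140.3483 / 5 = 28.0697
β = Cov / Var(R_m) = 43.2440 / 28.0697 = 1.5406

1.541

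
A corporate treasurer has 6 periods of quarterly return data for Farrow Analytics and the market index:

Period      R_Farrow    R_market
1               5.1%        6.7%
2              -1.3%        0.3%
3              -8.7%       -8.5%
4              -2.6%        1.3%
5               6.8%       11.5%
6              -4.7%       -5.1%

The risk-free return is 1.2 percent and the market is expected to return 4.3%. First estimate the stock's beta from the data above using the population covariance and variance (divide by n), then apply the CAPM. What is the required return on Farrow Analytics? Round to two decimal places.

Mean R_i = (5.1 − 1.3 − 8.7 − 2.6 + 6.8 − 4.7) / 6 = -0.9000%
Mean R_m = (6.7 + 0.3 − 8.5 + 1.3 + 11.5 − 5.1) / 6 = 1.0333%
Σ(R_i − R̄_i)(R_m − R̄_m) = 212.1000  ⇒  Cov = 212.1000 / 6 = 35.3500
Σ(R_m − R̄_m)² = 270.7733  ⇒  Var(R_m) = 270.7733 / 6 = 45.1289
β = Cov / Var(R_m) = 35.3500 / 45.1289 = 0.7833
MRP = 4.3% − 1.2% = 3.10%
E(R) = R_f + β × MRP = 1.2% + 0.7833 × 3.1% = 3.63%

3.63%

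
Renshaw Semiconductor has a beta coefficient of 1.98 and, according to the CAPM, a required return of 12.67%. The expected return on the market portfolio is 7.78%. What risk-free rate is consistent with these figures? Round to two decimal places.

2.79%

E(R) = R_f + β(E(R_m) − R_f) = R_f(1 − β) + β·E(R_m)
12.67% = R_f × (1 − 1.98) + 1.98 × 7.78%
12.67% = R_f × -0.98 + 15.4044%
R_f = (12.67% − 15.4044%) / -0.98 = 2.79%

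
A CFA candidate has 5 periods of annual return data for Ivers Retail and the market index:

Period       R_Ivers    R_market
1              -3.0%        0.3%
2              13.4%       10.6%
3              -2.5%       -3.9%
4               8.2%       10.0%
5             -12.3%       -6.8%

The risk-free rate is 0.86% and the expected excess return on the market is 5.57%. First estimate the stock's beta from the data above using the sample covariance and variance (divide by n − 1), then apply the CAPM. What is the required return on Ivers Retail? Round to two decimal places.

7.66%

Mean R_i = (-3.0 + 13.4 − 2.5 + 8.2 − 12.3) / 5 = 0.7600%
Mean R_m = (0.3 + 10.6 − 3.9 + 10.0 − 6.8) / 5 = 2.0400%
Σ(R_i − R̄_i)(R_m − R̄_m) = 308.7780  ⇒  Cov = 308.7780 / 4 = 77.1945
Σ(R_m − R̄_m)² = 253.0920  ⇒  Var(R_m) = 253.0920 / 4 = 63.2730
β = Cov / Var(R_m) = 77.1945 / 63.2730 = 1.2200
E(R) = R_f + β × MRP = 0.86% + 1.2200 × 5.57% = 7.66%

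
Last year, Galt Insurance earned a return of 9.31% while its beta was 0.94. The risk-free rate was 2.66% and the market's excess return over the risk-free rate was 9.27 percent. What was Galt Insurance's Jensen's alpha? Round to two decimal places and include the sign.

-2.06%

CAPM benchmark = R_f + β(R_m − R_f) = 2.66% + 0.94 × 9.27% = 11.3738%
α = actual − benchmark = 9.31% − 11.3738% = -2.06%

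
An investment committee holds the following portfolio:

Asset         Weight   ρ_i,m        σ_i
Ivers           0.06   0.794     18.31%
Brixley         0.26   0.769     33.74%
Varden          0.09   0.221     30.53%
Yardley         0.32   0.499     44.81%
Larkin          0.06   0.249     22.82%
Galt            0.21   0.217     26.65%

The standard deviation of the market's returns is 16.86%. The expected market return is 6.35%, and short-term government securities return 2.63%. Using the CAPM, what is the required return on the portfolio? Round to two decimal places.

β_Ivers = 0.794 × 18.31% / 16.86% = 0.8623
β_Brixley = 0.769 × 33.74% / 16.86% = 1.5389
β_Varden = 0.221 × 30.53% / 16.86% = 0.4002
β_Yardley = 0.499 × 44.81% / 16.86% = 1.3262
β_Larkin = 0.249 × 22.82% / 16.86% = 0.3370
β_Galt = 0.217 × 26.65% / 16.86% = 0.3430
β_P = Σ w_i β_i = 0.06×0.8623 + 0.26×1.5389 + 0.09×0.4002 + 0.32×1.3262 + 0.06×0.3370 + 0.21×0.3430 = 1.0045
MRP = 6.35% − 2.63% = 3.72%
E(R_P) = R_f + β_P × MRP = 2.63% + 1.0045 × 3.72% = 6.37%

6.37%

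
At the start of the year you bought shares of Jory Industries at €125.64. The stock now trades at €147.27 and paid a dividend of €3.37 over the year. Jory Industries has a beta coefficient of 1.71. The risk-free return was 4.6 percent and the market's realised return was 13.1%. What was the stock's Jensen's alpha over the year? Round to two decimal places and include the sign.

Realised HPR = (P1 + D1 − P0) / P0 = (147.27 + 3.37 − 125.64) / 125.64 = 25.00 / 125.64 = 19.8981%
MRP = 13.1% − 4.6% = 8.50%
CAPM required = R_f + β·MRP = 4.6% + 1.71 × 8.5% = 19.1350%
α = realised − required = 19.8981% − 19.1350% = +0.76%

+0.76%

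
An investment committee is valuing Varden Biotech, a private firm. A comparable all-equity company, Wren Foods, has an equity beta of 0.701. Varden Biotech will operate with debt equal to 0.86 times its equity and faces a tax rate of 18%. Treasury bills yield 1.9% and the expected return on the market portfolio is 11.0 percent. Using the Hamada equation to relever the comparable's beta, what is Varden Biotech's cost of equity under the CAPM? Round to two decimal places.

12.78%

β_L = β_U × [1 + (1 − t)(D/E)] = 0.701 × [1 + (1 − 0.18) × 0.86]
    = 0.701 × [1 + 0.82 × 0.86] = 0.701 × 1.7052 = 1.1953
MRP = 11.0% − 1.9% = 9.10%
E(R) = R_f + β_L × MRP = 1.9% + 1.1953 × 9.1% = 12.78%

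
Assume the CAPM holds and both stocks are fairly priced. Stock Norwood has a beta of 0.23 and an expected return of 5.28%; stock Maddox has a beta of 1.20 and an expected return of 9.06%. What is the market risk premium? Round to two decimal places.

Both satisfy E(R) = R_f + β·MRP, so the slope of the SML is
MRP = (9.06% − 5.28%) / (1.20 − 0.23) = 3.78% / 0.97 = 3.8969%

3.90%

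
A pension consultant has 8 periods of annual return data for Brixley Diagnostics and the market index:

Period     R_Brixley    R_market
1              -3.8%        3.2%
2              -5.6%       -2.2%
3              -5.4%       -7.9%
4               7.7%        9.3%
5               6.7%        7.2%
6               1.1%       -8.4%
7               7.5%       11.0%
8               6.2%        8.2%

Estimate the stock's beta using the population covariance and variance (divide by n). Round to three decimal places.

0.592

Mean R_i = (-3.8 − 5.6 − 5.4 + 7.7 + 6.7 + 1.1 + 7.5 + 6.2) / 8 = 1.8000%
Mean R_m = (3.2 − 2.2 − 7.9 + 9.3 + 7.2 − 8.4 + 11.0 + 8.2) / 8 = 2.5500%
Σ(R_i − R̄_i)(R_m − R̄_m) = 250.0500  ⇒  Cov = 250.0500 / 8 = 31.2563
Σ(R_m − R̄_m)² = 422.6000  ⇒  Var(R_m) = 422.6000 / 8 = 52.8250
β = Cov / Var(R_m) = 31.2563 / 52.8250 = 0.5917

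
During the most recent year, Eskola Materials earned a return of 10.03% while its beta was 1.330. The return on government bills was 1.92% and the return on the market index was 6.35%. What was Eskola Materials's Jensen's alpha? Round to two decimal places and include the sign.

+2.22%

Market excess return = 6.35% − 1.92% = 4.43%
CAPM benchmark = R_f + β(R_m − R_f) = 1.92% + 1.330 × 4.43% = 7.81190%
α = actual − benchmark = 10.03% − 7.81190% = +2.22%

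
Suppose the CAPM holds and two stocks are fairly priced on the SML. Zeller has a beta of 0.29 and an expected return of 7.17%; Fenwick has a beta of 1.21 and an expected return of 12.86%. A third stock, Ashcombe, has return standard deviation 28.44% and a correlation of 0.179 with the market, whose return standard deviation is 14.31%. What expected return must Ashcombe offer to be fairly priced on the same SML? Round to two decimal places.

MRP = (12.86% − 7.17%) / (1.21 − 0.29) = 6.1848%
R_f = 7.17% − 0.29 × 6.1848% = 5.3764%
β_Ashcombe = ρ·σ_i/σ_m = 0.179 × 28.44 / 14.31 = 0.3557
E(R_Ashcombe) = R_f + β × MRP = 5.3764% + 0.3557 × 6.1848% = 7.58%

7.58%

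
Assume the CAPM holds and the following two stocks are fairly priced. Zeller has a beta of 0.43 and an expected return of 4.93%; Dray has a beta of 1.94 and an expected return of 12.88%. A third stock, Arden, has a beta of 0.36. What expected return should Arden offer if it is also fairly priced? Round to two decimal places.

MRP (SML slope) = (12.88% − 4.93%) / (1.94 − 0.43) = 7.95% / 1.51 = 5.2649%
R_f (intercept) = 4.93% − 0.43 × 5.2649% = 2.6661%
E(R_Arden) = R_f + β × MRP = 2.6661% + 0.36 × 5.2649% = 4.56%

4.56%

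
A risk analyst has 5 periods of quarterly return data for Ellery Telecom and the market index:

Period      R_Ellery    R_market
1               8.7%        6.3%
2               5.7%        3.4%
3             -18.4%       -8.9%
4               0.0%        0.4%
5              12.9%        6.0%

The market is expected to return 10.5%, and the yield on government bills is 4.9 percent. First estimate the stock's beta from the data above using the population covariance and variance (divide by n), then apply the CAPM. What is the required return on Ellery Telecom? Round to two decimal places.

15.74%

Mean R_i = (8.7 + 5.7 − 18.4 + 0.0 + 12.9) / 5 = 1.7800%
Mean R_m = (6.3 + 3.4 − 8.9 + 0.4 + 6.0) / 5 = 1.4400%
Σ(R_i − R̄_i)(R_m − R̄_m) = 302.5340  ⇒  Cov = 302.5340 / 5 = 60.5068
Σ(R_m − R̄_m)² = 156.2520  ⇒  Var(R_m) = 156.2520 / 5 = 31.2504
β = Cov / Var(R_m) = 60.5068 / 31.2504 = 1.9362
MRP = 10.5% − 4.9% = 5.60%
E(R) = R_f + β × MRP = 4.9% + 1.9362 × 5.6% = 15.74%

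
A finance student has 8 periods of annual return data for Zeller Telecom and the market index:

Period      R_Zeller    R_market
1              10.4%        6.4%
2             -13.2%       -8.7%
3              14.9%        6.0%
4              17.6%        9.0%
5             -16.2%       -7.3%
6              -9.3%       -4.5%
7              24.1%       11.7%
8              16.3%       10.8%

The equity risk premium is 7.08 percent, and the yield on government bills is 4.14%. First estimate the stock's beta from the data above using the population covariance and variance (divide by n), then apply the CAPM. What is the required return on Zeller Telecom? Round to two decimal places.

17.33%

Mean R_i = (10.4 − 13.2 + 14.9 + 17.6 − 16.2 − 9.3 + 24.1 + 16.3) / 8 = 5.5750%
Mean R_m = (6.4 − 8.7 + 6.0 + 9.0 − 7.3 − 4.5 + 11.7 + 10.8) / 8 = 2.9250%
Σ(R_i − R̄_i)(R_m − R̄_m) = 916.8650  ⇒  Cov = 916.8650 / 8 = 114.6081
Σ(R_m − R̄_m)² = 492.2750  ⇒  Var(R_m) = 492.2750 / 8 = 61.5344
β = Cov / Var(R_m) = 114.6081 / 61.5344 = 1.8625
E(R) = R_f + β × MRP = 4.14% + 1.8625 × 7.08% = 17.33%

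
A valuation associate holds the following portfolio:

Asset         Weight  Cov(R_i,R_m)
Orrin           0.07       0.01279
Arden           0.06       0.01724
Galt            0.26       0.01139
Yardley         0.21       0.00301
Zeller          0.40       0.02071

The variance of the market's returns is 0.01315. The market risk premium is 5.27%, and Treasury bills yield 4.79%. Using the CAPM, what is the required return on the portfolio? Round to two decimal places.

10.32%

β_Orrin = 0.01279 / 0.01315 = 0.9726
β_Arden = 0.01724 / 0.01315 = 1.3110
β_Galt = 0.01139 / 0.01315 = 0.8662
β_Yardley = 0.00301 / 0.01315 = 0.2289
β_Zeller = 0.02071 / 0.01315 = 1.5749
β_P = Σ w_i β_i = 0.07×0.9726 + 0.06×1.3110 + 0.26×0.8662 + 0.21×0.2289 + 0.40×1.5749 = 1.0500
E(R_P) = R_f + β_P × MRP = 4.79% + 1.0500 × 5.27% = 10.32%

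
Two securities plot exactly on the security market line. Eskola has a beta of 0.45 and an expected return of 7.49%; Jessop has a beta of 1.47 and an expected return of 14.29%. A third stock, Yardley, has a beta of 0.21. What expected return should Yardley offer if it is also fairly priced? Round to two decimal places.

MRP (SML slope) = (14.29% − 7.49%) / (1.47 − 0.45) = 6.80% / 1.02 = 6.6667%
R_f (intercept) = 7.49% − 0.45 × 6.6667% = 4.4900%
E(R_Yardley) = R_f + β × MRP = 4.4900% + 0.21 × 6.6667% = 5.89%

5.89%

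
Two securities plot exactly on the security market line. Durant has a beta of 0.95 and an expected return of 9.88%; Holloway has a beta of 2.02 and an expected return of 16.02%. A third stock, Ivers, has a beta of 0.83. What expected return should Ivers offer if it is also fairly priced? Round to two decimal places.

MRP (SML slope) = (16.02% − 9.88%) / (2.02 − 0.95) = 6.14% / 1.07 = 5.7383%
R_f (intercept) = 9.88% − 0.95 × 5.7383% = 4.4286%
E(R_Ivers) = R_f + β × MRP = 4.4286% + 0.83 × 5.7383% = 9.19%

9.19%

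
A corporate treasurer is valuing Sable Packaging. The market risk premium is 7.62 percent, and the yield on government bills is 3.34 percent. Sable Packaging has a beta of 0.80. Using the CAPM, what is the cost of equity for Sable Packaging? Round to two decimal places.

9.44%

E(R) = R_f + β × MRP = 3.34% + 0.80 × 7.62% = 9.44%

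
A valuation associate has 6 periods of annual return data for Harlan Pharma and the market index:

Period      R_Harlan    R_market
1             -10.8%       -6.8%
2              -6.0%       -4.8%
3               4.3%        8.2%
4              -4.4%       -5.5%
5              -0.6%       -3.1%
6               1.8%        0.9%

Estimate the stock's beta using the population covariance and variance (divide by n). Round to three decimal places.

Mean R_i = (-10.8 − 6.0 + 4.3 − 4.4 − 0.6 + 1.8) / 6 = -2.6167%
Mean R_m = (-6.8 − 4.8 + 8.2 − 5.5 − 3.1 + 0.9) / 6 = -1.8500%
Σ(R_i − R̄_i)(R_m − R̄_m) = 136.1350  ⇒  Cov = 136.1350 / 6 = 22.6892
Σ(R_m − R̄_m)² = 156.6550  ⇒  Var(R_m) = 156.6550 / 6 = 26.1092
β = Cov / Var(R_m) = 22.6892 / 26.1092 = 0.8690

0.869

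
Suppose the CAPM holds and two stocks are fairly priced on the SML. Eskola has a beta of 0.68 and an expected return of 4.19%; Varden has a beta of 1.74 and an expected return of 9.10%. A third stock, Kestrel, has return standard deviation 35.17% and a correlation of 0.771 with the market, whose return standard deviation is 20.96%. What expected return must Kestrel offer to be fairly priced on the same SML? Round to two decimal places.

MRP = (9.10% − 4.19%) / (1.74 − 0.68) = 4.6321%
R_f = 4.19% − 0.68 × 4.6321% = 1.0402%
β_Kestrel = ρ·σ_i/σ_m = 0.771 × 35.17 / 20.96 = 1.2937
E(R_Kestrel) = R_f + β × MRP = 1.0402% + 1.2937 × 4.6321% = 7.03%

7.03%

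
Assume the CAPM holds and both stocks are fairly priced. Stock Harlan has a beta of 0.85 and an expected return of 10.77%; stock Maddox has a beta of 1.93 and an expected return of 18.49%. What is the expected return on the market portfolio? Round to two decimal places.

Both satisfy E(R) = R_f + β·MRP, so the slope of the SML is
MRP = (18.49% − 10.77%) / (1.93 − 0.85) = 7.72% / 1.08 = 7.1481%
R_f = E(R_Harlan) − β_Harlan·MRP = 10.77% − 0.85 × 7.1481% = 4.6941%
E(R_m) = R_f + MRP = 4.6941% + 7.1481% = 11.84%

11.84%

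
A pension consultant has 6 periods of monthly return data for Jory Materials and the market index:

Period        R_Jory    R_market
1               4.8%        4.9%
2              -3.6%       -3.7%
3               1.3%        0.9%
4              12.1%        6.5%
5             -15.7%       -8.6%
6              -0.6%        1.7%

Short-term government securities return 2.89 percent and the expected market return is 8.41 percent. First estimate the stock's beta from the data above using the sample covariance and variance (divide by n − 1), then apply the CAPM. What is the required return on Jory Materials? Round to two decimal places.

11.71%

Mean R_i = (4.8 − 3.6 + 1.3 + 12.1 − 15.7 − 0.6) / 6 = -0.2833%
Mean R_m = (4.9 − 3.7 + 0.9 + 6.5 − 8.6 + 1.7) / 6 = 0.2833%
Σ(R_i − R̄_i)(R_m − R̄_m) = 251.1417  ⇒  Cov = 251.1417 / 5 = 50.2283
Σ(R_m − R̄_m)² = 157.1283  ⇒  Var(R_m) = 157.1283 / 5 = 31.4257
β = Cov / Var(R_m) = 50.2283 / 31.4257 = 1.5983
MRP = 8.41% − 2.89% = 5.52%
E(R) = R_f + β × MRP = 2.89% + 1.5983 × 5.52% = 11.71%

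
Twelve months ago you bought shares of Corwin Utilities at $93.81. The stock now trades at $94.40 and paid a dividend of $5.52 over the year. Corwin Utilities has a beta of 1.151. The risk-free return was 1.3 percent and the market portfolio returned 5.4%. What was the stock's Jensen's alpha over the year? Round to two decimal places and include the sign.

Realised HPR = (P1 + D1 − P0) / P0 = (94.40 + 5.52 − 93.81) / 93.81 = 6.11 / 93.81 = 6.5132%
MRP = 5.4% − 1.3% = 4.10%
CAPM required = R_f + β·MRP = 1.3% + 1.151 × 4.1% = 6.0191%
α = realised − required = 6.5132% − 6.0191% = +0.49%

+0.49%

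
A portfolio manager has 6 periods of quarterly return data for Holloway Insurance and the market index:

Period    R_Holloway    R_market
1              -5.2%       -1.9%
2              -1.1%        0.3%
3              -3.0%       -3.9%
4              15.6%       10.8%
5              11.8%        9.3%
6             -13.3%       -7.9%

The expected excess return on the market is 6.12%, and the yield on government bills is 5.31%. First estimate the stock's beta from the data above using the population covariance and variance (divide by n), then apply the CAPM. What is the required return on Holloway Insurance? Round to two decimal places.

Mean R_i = (-5.2 − 1.1 − 3.0 + 15.6 + 11.8 − 13.3) / 6 = 0.8000%
Mean R_m = (-1.9 + 0.3 − 3.9 + 10.8 + 9.3 − 7.9) / 6 = 1.1167%
Σ(R_i − R̄_i)(R_m − R̄_m) = 399.1800  ⇒  Cov = 399.1800 / 6 = 66.5300
Σ(R_m − R̄_m)² = 276.9683  ⇒  Var(R_m) = 276.9683 / 6 = 46.1614
β = Cov / Var(R_m) = 66.5300 / 46.1614 = 1.4412
E(R) = R_f + β × MRP = 5.31% + 1.4412 × 6.12% = 14.13%

14.13%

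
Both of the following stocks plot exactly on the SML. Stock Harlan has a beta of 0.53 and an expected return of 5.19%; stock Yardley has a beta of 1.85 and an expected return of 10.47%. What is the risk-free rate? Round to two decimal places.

3.07%

Both satisfy E(R) = R_f + β·MRP, so the slope of the SML is
MRP = (10.47% − 5.19%) / (1.85 − 0.53) = 5.28% / 1.32 = 4.0000%
R_f = E(R_Harlan) − β_Harlan·MRP = 5.19% − 0.53 × 4.0000% = 3.0700%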